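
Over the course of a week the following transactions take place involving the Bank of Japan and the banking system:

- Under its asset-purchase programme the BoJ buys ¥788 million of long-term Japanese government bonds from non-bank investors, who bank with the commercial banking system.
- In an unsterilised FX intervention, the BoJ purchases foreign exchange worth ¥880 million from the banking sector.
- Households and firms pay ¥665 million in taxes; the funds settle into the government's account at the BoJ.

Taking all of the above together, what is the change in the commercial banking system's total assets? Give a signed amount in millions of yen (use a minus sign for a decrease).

+¥123 million

BoJ balance sheet:
  Assets:      Securities +¥788M, Foreign assets +¥880M
  Liabilities: Bank reserves +¥1003M, Government deposits +¥665M
Commercial banking system:
  Assets:      Reserves at CB +¥1003M, Foreign assets −¥880M
  Liabilities: Checkable deposits +¥123M
Change in total bank assets = +¥123 million.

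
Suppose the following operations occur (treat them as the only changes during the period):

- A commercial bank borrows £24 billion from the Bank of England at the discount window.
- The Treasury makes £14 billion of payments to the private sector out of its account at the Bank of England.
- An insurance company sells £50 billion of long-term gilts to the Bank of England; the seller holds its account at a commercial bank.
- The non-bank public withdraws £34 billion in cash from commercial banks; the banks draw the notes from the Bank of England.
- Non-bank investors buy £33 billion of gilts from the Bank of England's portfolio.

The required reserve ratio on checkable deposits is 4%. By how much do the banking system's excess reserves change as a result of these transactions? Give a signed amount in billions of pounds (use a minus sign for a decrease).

Discount-window loan £24 billion: reserves +£24B, deposits 0.
Government spending £14 billion: reserves +£14B, deposits +£14B.
Asset purchase (from non-banks) £50 billion: reserves +£50B, deposits +£50B.
Currency withdrawal £34 billion: reserves −£34B, deposits −£34B.
Asset sale (to non-banks) £33 billion: reserves −£33B, deposits −£33B.
Totals: Δreserves = +£21B, Δdeposits = −£3B.
Δrequired reserves = 4% × −£3B = −£0.12B.
Δexcess reserves = Δreserves − Δrequired = +£21B − (−£0.12B) = +£21.12 billion.

+£21.12 billion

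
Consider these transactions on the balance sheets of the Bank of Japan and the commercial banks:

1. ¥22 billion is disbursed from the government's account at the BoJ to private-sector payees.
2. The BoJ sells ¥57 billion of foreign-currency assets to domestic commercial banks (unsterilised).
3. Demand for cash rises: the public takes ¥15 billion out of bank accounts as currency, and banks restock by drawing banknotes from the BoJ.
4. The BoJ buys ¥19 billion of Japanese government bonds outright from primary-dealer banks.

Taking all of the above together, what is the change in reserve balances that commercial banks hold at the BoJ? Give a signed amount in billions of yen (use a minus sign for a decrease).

-¥31 billion

BoJ balance sheet:
  Assets:      Securities +¥19B, Foreign assets −¥57B
  Liabilities: Bank reserves −¥31B, Currency in circulation +¥15B, Government deposits −¥22B
Commercial banking system:
  Assets:      Reserves at CB −¥31B, Securities −¥19B, Foreign assets +¥57B
  Liabilities: Checkable deposits +¥7B
So the change in reserve balances that commercial banks hold at the BoJ is -¥31 billion.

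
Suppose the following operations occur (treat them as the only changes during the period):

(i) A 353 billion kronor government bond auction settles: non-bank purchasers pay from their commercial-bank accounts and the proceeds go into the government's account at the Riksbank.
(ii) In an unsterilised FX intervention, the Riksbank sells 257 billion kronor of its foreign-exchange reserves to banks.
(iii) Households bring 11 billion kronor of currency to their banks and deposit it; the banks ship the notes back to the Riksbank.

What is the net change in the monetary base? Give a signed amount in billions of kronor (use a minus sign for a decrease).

-610 billion

Government account inflow 353 billion kronor: reserves shift to a non-base liability → −353B.
FX sale 257 billion kronor: Riksbank balance sheet contracts → −257B.
Currency deposit 11 billion kronor: just a shift between currency and reserves — both are base money → 0.
Net: −353 − 257 + 0 = -610 billion.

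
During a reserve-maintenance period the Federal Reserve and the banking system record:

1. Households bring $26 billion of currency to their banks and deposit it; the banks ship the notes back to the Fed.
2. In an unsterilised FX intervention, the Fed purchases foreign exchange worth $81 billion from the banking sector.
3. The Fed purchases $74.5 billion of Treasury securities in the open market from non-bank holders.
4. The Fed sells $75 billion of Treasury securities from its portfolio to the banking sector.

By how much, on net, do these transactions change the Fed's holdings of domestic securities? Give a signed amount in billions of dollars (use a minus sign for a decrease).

-$0.5 billion

Currency deposit $26 billion: the Fed's securities portfolio is untouched → 0.
FX purchase $81 billion: the Fed's securities portfolio is untouched → 0.
Asset purchase (from non-banks) $74.5 billion: securities added to the Fed's portfolio → +$74.5B.
OMO sale (to banks) $75 billion: securities removed from the Fed's portfolio → −$75B.
Net: 0 + 0 + 74.5 − 75 = -$0.5 billion.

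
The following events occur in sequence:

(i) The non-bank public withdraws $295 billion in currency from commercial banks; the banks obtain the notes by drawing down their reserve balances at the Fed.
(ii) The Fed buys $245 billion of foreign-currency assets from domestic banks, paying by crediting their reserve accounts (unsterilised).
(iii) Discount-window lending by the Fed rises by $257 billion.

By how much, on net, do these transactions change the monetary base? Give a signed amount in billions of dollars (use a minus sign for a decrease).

Currency withdrawal $295 billion: just a shift between currency and reserves — both are base money → 0.
FX purchase $245 billion: Fed balance sheet expands → +$245B.
Discount-window loan $257 billion: Fed balance sheet expands → +$257B.
Net: 0 + 245 + 257 = +$502 billion.

+$502 billion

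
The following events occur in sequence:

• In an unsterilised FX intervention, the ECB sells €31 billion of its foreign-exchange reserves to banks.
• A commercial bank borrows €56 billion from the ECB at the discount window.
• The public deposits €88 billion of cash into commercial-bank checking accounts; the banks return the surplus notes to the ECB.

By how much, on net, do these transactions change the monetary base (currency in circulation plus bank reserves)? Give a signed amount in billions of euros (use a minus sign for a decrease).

+€25 billion

ECB balance sheet:
  Assets:      Loans to banks +€56B, Foreign assets −€31B
  Liabilities: Bank reserves +€113B, Currency in circulation −€88B
Commercial banking system:
  Assets:      Reserves at CB +€113B, Foreign assets +€31B
  Liabilities: Checkable deposits +€88B, Borrowings from CB +€56B
Monetary base = currency + reserves: −€88B + (+€113B) = +€25 billion.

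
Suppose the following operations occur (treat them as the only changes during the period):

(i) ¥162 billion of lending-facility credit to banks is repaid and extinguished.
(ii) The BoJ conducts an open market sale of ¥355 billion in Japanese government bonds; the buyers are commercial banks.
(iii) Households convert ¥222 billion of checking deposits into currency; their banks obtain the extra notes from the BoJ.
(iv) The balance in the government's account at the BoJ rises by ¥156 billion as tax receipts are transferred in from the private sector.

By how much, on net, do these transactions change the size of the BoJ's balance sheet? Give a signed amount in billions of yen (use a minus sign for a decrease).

BoJ balance sheet:
  Assets:      Securities −¥355B, Loans to banks −¥162B
  Liabilities: Bank reserves −¥895B, Currency in circulation +¥222B, Government deposits +¥156B
Change in total BoJ assets = -¥517 billion.

-¥517 billion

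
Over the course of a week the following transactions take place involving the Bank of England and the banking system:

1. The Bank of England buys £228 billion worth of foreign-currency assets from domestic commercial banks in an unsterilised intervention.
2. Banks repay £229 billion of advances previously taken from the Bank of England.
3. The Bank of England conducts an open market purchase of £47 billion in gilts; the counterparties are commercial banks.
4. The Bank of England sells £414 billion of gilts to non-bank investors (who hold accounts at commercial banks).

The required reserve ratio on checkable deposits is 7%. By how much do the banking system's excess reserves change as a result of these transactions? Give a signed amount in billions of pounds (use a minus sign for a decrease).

FX purchase £228 billion: reserves +£228B, deposits 0.
Discount-window repayment £229 billion: reserves −£229B, deposits 0.
OMO purchase (from banks) £47 billion: reserves +£47B, deposits 0.
Asset sale (to non-banks) £414 billion: reserves −£414B, deposits −£414B.
Totals: Δreserves = −£368B, Δdeposits = −£414B.
Δrequired reserves = 7% × −£414B = −£28.98B.
Δexcess reserves = Δreserves − Δrequired = −£368B − (−£28.98B) = -£339.02 billion.

-£339.02 billion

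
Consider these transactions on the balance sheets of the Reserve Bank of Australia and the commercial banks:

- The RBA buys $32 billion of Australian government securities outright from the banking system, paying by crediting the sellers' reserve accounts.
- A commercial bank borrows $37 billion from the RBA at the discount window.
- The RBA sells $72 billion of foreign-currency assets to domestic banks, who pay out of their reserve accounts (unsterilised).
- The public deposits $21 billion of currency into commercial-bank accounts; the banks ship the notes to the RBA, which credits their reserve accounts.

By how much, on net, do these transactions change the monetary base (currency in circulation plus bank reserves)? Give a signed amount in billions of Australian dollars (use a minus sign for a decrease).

OMO purchase (from banks) $32 billion: RBA balance sheet expands → +$32B.
Discount-window loan $37 billion: RBA balance sheet expands → +$37B.
FX sale $72 billion: RBA balance sheet contracts → −$72B.
Currency deposit $21 billion: just a shift between currency and reserves — both are base money → 0.
Net: 32 + 37 − 72 + 0 = -$3 billion.

-$3 billion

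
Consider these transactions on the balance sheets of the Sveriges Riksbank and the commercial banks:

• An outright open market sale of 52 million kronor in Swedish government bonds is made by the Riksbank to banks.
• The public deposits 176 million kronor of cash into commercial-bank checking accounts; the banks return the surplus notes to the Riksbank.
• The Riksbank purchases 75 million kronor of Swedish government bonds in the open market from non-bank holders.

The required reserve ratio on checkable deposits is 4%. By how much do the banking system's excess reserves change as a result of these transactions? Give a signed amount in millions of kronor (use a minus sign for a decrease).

+188.96 million

OMO sale (to banks) 52 million kronor: reserves −52M, deposits 0.
Currency deposit 176 million kronor: reserves +176M, deposits +176M.
Asset purchase (from non-banks) 75 million kronor: reserves +75M, deposits +75M.
Totals: Δreserves = +199M, Δdeposits = +251M.
Δrequired reserves = 4% × +251M = +10.04M.
Δexcess reserves = Δreserves − Δrequired = +199M − (+10.04M) = +188.96 million.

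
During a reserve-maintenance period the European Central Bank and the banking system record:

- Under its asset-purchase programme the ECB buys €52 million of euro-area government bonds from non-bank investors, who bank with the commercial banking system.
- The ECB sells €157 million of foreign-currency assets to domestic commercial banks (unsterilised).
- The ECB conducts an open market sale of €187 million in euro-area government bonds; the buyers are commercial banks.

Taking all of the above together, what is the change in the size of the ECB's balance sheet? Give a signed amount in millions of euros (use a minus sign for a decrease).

Asset purchase (from non-banks) €52 million: an ECB asset is acquired → +€52M.
FX sale €157 million: an ECB asset is shed → −€157M.
OMO sale (to banks) €187 million: an ECB asset is shed → −€187M.
Net: 52 − 157 − 187 = -€292 million.

-€292 million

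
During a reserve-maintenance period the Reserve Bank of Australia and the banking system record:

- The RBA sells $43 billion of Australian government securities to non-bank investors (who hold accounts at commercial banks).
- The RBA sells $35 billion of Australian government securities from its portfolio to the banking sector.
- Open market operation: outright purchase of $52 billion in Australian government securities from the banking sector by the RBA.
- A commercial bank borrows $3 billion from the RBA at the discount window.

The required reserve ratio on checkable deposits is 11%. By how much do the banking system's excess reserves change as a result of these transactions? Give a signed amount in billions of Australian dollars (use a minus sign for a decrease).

-$18.27 billion

Asset sale (to non-banks) $43 billion: reserves −$43B, deposits −$43B.
OMO sale (to banks) $35 billion: reserves −$35B, deposits 0.
OMO purchase (from banks) $52 billion: reserves +$52B, deposits 0.
Discount-window loan $3 billion: reserves +$3B, deposits 0.
Totals: Δreserves = −$23B, Δdeposits = −$43B.
Δrequired reserves = 11% × −$43B = −$4.73B.
Δexcess reserves = Δreserves − Δrequired = −$23B − (−$4.73B) = -$18.27 billion.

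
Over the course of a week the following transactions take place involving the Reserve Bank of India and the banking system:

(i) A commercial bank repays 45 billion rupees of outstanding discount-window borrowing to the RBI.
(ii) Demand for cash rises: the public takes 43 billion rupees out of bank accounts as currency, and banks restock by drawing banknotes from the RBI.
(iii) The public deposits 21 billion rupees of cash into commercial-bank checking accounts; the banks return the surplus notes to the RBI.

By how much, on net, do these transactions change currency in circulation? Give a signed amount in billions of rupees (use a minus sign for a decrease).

RBI balance sheet:
  Assets:      Loans to banks −45B
  Liabilities: Bank reserves −67B, Currency in circulation +22B
Commercial banking system:
  Assets:      Reserves at CB −67B
  Liabilities: Checkable deposits −22B, Borrowings from CB −45B
So the change in currency in circulation is +22 billion.

+22 billion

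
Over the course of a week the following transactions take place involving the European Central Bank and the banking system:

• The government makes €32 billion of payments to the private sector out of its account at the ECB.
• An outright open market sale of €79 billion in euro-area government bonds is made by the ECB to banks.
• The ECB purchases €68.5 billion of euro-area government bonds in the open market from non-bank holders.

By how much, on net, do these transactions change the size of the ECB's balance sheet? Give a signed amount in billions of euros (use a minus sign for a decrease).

ECB balance sheet:
  Assets:      Securities −€10.5B
  Liabilities: Bank reserves +€21.5B, Government deposits −€32B
Commercial banking system:
  Assets:      Reserves at CB +€21.5B, Securities +€79B
  Liabilities: Checkable deposits +€100.5B
Change in total ECB assets = -€10.5 billion.

-€10.5 billion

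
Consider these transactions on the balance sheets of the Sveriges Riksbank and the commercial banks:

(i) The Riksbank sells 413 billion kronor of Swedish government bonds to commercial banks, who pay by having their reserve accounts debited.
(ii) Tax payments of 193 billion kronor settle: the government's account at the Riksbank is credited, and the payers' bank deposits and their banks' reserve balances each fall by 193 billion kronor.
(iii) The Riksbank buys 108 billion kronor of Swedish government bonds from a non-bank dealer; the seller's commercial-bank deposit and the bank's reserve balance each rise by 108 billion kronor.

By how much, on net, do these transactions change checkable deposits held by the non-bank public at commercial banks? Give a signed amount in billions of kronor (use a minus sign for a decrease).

OMO sale (to banks) 413 billion kronor: the counterparty is a bank, so public deposits are unchanged → 0.
Government account inflow 193 billion kronor: non-bank counterparties' bank balances fall → −193B.
Asset purchase (from non-banks) 108 billion kronor: non-bank counterparties' bank balances rise → +108B.
Net: 0 − 193 + 108 = -85 billion.

-85 billion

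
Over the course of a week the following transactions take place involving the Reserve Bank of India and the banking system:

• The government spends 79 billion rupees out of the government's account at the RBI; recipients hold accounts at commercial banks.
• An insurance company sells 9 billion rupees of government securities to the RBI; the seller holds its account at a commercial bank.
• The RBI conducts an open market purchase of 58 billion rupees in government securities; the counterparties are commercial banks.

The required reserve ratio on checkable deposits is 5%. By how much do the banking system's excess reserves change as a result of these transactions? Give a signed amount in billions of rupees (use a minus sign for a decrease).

Government spending 79 billion rupees: reserves +79B, deposits +79B.
Asset purchase (from non-banks) 9 billion rupees: reserves +9B, deposits +9B.
OMO purchase (from banks) 58 billion rupees: reserves +58B, deposits 0.
Totals: Δreserves = +146B, Δdeposits = +88B.
Δrequired reserves = 5% × +88B = +4.4B.
Δexcess reserves = Δreserves − Δrequired = +146B − (+4.4B) = +141.6 billion.

+141.6 billion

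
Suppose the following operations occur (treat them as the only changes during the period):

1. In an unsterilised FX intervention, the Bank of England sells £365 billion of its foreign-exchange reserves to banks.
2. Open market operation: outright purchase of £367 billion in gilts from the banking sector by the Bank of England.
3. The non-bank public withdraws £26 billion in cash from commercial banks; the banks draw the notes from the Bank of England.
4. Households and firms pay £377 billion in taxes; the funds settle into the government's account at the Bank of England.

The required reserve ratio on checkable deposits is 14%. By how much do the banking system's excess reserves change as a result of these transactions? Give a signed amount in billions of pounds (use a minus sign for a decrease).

FX sale £365 billion: reserves −£365B, deposits 0.
OMO purchase (from banks) £367 billion: reserves +£367B, deposits 0.
Currency withdrawal £26 billion: reserves −£26B, deposits −£26B.
Government account inflow £377 billion: reserves −£377B, deposits −£377B.
Totals: Δreserves = −£401B, Δdeposits = −£403B.
Δrequired reserves = 14% × −£403B = −£56.42B.
Δexcess reserves = Δreserves − Δrequired = −£401B − (−£56.42B) = -£344.58 billion.

-£344.58 billion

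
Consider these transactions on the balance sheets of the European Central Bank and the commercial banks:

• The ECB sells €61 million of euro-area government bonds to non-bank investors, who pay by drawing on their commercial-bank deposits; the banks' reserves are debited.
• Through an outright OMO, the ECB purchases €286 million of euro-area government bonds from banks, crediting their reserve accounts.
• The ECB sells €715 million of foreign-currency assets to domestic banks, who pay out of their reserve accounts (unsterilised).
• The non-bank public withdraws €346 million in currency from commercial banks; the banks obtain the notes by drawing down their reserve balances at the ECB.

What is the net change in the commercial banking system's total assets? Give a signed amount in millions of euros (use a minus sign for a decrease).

-€407 million

ECB balance sheet:
  Assets:      Securities +€225M, Foreign assets −€715M
  Liabilities: Bank reserves −€836M, Currency in circulation +€346M
Commercial banking system:
  Assets:      Reserves at CB −€836M, Securities −€286M, Foreign assets +€715M
  Liabilities: Checkable deposits −€407M
Change in total bank assets = -€407 million.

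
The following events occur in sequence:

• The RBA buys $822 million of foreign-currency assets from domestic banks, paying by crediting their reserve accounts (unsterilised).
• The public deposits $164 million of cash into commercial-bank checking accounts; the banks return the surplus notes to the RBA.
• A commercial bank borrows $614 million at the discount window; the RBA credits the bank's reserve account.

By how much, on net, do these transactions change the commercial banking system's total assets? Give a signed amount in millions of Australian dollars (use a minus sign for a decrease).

RBA balance sheet:
  Assets:      Loans to banks +$614M, Foreign assets +$822M
  Liabilities: Bank reserves +$1600M, Currency in circulation −$164M
Commercial banking system:
  Assets:      Reserves at CB +$1600M, Foreign assets −$822M
  Liabilities: Checkable deposits +$164M, Borrowings from CB +$614M
Change in total bank assets = +$778 million.

+$778 million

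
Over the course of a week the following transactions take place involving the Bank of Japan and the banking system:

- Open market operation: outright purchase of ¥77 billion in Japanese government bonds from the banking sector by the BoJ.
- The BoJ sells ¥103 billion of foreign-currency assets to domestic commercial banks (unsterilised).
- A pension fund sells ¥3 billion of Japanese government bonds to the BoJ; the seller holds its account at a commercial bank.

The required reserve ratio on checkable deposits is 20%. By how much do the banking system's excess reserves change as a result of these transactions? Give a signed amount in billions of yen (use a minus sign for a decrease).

OMO purchase (from banks) ¥77 billion: reserves +¥77B, deposits 0.
FX sale ¥103 billion: reserves −¥103B, deposits 0.
Asset purchase (from non-banks) ¥3 billion: reserves +¥3B, deposits +¥3B.
Totals: Δreserves = −¥23B, Δdeposits = +¥3B.
Δrequired reserves = 20% × +¥3B = +¥0.6B.
Δexcess reserves = Δreserves − Δrequired = −¥23B − (+¥0.6B) = -¥23.6 billion.

-¥23.6 billion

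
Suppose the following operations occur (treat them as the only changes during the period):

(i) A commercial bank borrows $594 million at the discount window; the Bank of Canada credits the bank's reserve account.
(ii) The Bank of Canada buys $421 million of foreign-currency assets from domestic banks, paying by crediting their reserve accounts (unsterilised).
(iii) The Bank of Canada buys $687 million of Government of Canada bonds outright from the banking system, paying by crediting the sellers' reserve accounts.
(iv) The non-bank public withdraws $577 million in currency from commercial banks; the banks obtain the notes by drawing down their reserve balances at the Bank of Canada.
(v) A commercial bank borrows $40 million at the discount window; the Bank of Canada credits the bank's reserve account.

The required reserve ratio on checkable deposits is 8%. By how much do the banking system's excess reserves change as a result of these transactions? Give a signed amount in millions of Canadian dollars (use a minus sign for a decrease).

Discount-window loan $594 million: reserves +$594M, deposits 0.
FX purchase $421 million: reserves +$421M, deposits 0.
OMO purchase (from banks) $687 million: reserves +$687M, deposits 0.
Currency withdrawal $577 million: reserves −$577M, deposits −$577M.
Discount-window loan $40 million: reserves +$40M, deposits 0.
Totals: Δreserves = +$1165M, Δdeposits = −$577M.
Δrequired reserves = 8% × −$577M = −$46.16M.
Δexcess reserves = Δreserves − Δrequired = +$1165M − (−$46.16M) = +$1211.16 million.

+$1211.16 million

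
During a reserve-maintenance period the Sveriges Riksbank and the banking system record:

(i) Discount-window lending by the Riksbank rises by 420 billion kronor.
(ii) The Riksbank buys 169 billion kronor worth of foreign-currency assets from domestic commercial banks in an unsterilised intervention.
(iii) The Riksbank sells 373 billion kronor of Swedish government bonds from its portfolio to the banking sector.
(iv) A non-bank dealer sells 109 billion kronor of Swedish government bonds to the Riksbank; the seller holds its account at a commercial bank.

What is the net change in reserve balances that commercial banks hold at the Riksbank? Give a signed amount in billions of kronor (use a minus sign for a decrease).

Discount-window loan 420 billion kronor: the loan is credited to the bank's reserve account → +420B.
FX purchase 169 billion kronor: the Riksbank pays by crediting reserve accounts → +169B.
OMO sale (to banks) 373 billion kronor: the buying banks pay out of their reserve balances → −373B.
Asset purchase (from non-banks) 109 billion kronor: the Riksbank pays by crediting reserve accounts → +109B.
Net: 420 + 169 − 373 + 109 = +325 billion.

+325 billion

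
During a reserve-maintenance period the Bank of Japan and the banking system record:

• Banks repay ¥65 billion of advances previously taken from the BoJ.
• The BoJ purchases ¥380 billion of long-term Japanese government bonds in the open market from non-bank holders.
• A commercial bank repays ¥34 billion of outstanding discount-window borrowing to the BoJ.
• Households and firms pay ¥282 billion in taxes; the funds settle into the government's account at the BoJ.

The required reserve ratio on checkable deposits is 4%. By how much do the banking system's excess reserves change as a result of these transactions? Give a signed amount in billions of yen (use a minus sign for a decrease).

-¥4.92 billion

Discount-window repayment ¥65 billion: reserves −¥65B, deposits 0.
Asset purchase (from non-banks) ¥380 billion: reserves +¥380B, deposits +¥380B.
Discount-window repayment ¥34 billion: reserves −¥34B, deposits 0.
Government account inflow ¥282 billion: reserves −¥282B, deposits −¥282B.
Totals: Δreserves = −¥1B, Δdeposits = +¥98B.
Δrequired reserves = 4% × +¥98B = +¥3.92B.
Δexcess reserves = Δreserves − Δrequired = −¥1B − (+¥3.92B) = -¥4.92 billion.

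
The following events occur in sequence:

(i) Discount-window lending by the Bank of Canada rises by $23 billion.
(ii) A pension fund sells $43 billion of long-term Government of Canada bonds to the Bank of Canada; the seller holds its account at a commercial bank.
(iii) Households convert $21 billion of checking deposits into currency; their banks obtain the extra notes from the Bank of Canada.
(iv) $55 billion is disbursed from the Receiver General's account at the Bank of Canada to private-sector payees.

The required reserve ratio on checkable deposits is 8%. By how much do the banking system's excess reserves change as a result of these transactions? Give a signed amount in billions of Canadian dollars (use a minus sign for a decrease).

+$93.84 billion

Discount-window loan $23 billion: reserves +$23B, deposits 0.
Asset purchase (from non-banks) $43 billion: reserves +$43B, deposits +$43B.
Currency withdrawal $21 billion: reserves −$21B, deposits −$21B.
Government spending $55 billion: reserves +$55B, deposits +$55B.
Totals: Δreserves = +$100B, Δdeposits = +$77B.
Δrequired reserves = 8% × +$77B = +$6.16B.
Δexcess reserves = Δreserves − Δrequired = +$100B − (+$6.16B) = +$93.84 billion.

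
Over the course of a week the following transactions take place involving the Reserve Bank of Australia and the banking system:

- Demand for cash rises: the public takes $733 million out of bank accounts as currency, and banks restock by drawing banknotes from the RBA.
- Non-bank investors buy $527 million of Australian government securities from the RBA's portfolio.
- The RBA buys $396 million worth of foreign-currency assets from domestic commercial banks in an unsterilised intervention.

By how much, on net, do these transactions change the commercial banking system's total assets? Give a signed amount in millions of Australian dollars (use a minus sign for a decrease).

RBA balance sheet:
  Assets:      Securities −$527M, Foreign assets +$396M
  Liabilities: Bank reserves −$864M, Currency in circulation +$733M
Commercial banking system:
  Assets:      Reserves at CB −$864M, Foreign assets −$396M
  Liabilities: Checkable deposits −$1260M
Change in total bank assets = -$1260 million.

-$1260 million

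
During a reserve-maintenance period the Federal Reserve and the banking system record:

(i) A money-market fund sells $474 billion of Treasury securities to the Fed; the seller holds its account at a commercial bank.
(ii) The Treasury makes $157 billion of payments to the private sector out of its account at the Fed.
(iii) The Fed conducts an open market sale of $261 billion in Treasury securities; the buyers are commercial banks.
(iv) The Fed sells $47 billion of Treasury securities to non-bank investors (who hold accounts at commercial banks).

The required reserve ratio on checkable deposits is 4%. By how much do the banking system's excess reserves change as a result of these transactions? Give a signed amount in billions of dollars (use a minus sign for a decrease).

Asset purchase (from non-banks) $474 billion: reserves +$474B, deposits +$474B.
Government spending $157 billion: reserves +$157B, deposits +$157B.
OMO sale (to banks) $261 billion: reserves −$261B, deposits 0.
Asset sale (to non-banks) $47 billion: reserves −$47B, deposits −$47B.
Totals: Δreserves = +$323B, Δdeposits = +$584B.
Δrequired reserves = 4% × +$584B = +$23.36B.
Δexcess reserves = Δreserves − Δrequired = +$323B − (+$23.36B) = +$299.64 billion.

+$299.64 billion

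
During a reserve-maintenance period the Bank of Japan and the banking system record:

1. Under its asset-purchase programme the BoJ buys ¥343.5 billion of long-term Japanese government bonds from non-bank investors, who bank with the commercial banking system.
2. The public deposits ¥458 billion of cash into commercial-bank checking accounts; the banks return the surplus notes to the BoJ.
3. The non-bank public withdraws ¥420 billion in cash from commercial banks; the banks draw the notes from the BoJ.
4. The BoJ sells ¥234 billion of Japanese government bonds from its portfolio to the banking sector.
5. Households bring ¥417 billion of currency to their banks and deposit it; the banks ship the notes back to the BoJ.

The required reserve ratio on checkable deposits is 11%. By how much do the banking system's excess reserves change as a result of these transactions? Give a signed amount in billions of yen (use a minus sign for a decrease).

+¥476.665 billion

Asset purchase (from non-banks) ¥343.5 billion: reserves +¥343.5B, deposits +¥343.5B.
Currency deposit ¥458 billion: reserves +¥458B, deposits +¥458B.
Currency withdrawal ¥420 billion: reserves −¥420B, deposits −¥420B.
OMO sale (to banks) ¥234 billion: reserves −¥234B, deposits 0.
Currency deposit ¥417 billion: reserves +¥417B, deposits +¥417B.
Totals: Δreserves = +¥564.5B, Δdeposits = +¥798.5B.
Δrequired reserves = 11% × +¥798.5B = +¥87.835B.
Δexcess reserves = Δreserves − Δrequired = +¥564.5B − (+¥87.835B) = +¥476.665 billion.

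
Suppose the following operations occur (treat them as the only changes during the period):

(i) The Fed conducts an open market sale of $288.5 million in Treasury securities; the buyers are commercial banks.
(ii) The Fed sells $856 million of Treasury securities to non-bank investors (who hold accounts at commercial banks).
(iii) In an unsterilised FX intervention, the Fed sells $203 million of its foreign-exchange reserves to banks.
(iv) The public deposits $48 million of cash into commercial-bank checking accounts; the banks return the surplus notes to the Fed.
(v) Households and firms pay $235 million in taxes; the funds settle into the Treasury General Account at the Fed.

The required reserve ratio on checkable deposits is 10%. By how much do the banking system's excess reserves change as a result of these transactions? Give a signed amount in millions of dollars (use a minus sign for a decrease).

OMO sale (to banks) $288.5 million: reserves −$288.5M, deposits 0.
Asset sale (to non-banks) $856 million: reserves −$856M, deposits −$856M.
FX sale $203 million: reserves −$203M, deposits 0.
Currency deposit $48 million: reserves +$48M, deposits +$48M.
Government account inflow $235 million: reserves −$235M, deposits −$235M.
Totals: Δreserves = −$1534.5M, Δdeposits = −$1043M.
Δrequired reserves = 10% × −$1043M = −$104.3M.
Δexcess reserves = Δreserves − Δrequired = −$1534.5M − (−$104.3M) = -$1430.2 million.

-$1430.2 million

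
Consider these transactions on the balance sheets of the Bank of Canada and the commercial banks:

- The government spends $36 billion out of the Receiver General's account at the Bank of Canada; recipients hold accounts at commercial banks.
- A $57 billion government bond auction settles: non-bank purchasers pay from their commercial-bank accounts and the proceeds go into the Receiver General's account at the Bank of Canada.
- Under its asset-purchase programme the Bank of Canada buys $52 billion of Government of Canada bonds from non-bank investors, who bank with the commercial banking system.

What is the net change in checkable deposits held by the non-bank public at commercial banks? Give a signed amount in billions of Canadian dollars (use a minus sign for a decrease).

+$31 billion

Government spending $36 billion: non-bank counterparties' bank balances rise → +$36B.
Government account inflow $57 billion: non-bank counterparties' bank balances fall → −$57B.
Asset purchase (from non-banks) $52 billion: non-bank counterparties' bank balances rise → +$52B.
Net: 36 − 57 + 52 = +$31 billion.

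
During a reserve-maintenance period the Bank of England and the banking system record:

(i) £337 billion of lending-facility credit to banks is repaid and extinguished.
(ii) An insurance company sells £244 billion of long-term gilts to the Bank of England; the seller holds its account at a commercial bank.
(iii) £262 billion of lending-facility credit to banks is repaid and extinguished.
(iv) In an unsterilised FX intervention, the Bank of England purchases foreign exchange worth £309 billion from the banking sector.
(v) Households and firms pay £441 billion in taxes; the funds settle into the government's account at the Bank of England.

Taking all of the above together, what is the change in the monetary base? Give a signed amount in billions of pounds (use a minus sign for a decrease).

Discount-window repayment £337 billion: Bank of England balance sheet contracts → −£337B.
Asset purchase (from non-banks) £244 billion: Bank of England balance sheet expands → +£244B.
Discount-window repayment £262 billion: Bank of England balance sheet contracts → −£262B.
FX purchase £309 billion: Bank of England balance sheet expands → +£309B.
Government account inflow £441 billion: reserves shift to a non-base liability → −£441B.
Net: −337 + 244 − 262 + 309 − 441 = -£487 billion.

-£487 billion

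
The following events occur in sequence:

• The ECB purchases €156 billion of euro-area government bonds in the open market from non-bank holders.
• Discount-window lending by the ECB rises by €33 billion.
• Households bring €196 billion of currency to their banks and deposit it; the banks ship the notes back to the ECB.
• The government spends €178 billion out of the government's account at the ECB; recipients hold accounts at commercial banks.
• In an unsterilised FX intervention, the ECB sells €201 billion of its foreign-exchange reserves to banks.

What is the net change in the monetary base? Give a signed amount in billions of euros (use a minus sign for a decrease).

+€166 billion

ECB balance sheet:
  Assets:      Securities +€156B, Loans to banks +€33B, Foreign assets −€201B
  Liabilities: Bank reserves +€362B, Currency in circulation −€196B, Government deposits −€178B
Commercial banking system:
  Assets:      Reserves at CB +€362B, Foreign assets +€201B
  Liabilities: Checkable deposits +€530B, Borrowings from CB +€33B
Monetary base = currency + reserves: −€196B + (+€362B) = +€166 billion.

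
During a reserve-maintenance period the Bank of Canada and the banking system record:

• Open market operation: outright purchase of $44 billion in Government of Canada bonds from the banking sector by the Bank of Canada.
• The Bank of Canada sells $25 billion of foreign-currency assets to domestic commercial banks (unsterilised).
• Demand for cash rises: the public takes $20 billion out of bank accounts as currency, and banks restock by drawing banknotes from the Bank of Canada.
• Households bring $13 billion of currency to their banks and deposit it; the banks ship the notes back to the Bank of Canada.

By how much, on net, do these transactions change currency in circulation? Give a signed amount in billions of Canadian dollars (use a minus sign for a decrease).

OMO purchase (from banks) $44 billion: no currency enters or leaves circulation → 0.
FX sale $25 billion: no currency enters or leaves circulation → 0.
Currency withdrawal $20 billion: notes leave the central bank → +$20B.
Currency deposit $13 billion: notes return to the central bank → −$13B.
Net: 0 + 0 + 20 − 13 = +$7 billion.

+$7 billion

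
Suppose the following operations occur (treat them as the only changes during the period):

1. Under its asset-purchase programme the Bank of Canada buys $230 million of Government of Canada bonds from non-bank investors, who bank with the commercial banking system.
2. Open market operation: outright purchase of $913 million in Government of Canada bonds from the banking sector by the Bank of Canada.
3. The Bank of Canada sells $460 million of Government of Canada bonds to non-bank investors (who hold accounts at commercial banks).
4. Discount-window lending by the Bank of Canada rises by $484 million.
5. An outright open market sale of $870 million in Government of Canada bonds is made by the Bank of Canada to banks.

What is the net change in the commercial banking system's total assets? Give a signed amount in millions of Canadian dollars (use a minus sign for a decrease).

+$254 million

Bank of Canada balance sheet:
  Assets:      Securities −$187M, Loans to banks +$484M
  Liabilities: Bank reserves +$297M
Commercial banking system:
  Assets:      Reserves at CB +$297M, Securities −$43M
  Liabilities: Checkable deposits −$230M, Borrowings from CB +$484M
Change in total bank assets = +$254 million.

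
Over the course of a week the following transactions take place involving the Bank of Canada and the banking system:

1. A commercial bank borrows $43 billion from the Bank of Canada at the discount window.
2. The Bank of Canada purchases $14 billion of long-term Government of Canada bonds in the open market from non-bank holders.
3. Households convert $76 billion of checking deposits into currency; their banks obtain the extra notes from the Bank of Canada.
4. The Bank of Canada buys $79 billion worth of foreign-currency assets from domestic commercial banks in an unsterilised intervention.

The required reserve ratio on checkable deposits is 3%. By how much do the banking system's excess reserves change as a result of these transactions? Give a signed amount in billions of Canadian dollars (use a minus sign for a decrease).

+$61.86 billion

Discount-window loan $43 billion: reserves +$43B, deposits 0.
Asset purchase (from non-banks) $14 billion: reserves +$14B, deposits +$14B.
Currency withdrawal $76 billion: reserves −$76B, deposits −$76B.
FX purchase $79 billion: reserves +$79B, deposits 0.
Totals: Δreserves = +$60B, Δdeposits = −$62B.
Δrequired reserves = 3% × −$62B = −$1.86B.
Δexcess reserves = Δreserves − Δrequired = +$60B − (−$1.86B) = +$61.86 billion.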